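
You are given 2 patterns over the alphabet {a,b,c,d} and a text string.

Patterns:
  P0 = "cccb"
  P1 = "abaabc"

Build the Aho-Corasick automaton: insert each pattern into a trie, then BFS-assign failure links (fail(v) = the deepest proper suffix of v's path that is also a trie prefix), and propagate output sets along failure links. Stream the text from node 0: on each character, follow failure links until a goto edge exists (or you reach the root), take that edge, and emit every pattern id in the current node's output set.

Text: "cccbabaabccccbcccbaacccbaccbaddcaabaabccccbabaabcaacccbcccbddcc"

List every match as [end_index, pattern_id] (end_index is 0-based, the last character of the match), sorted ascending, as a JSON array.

Construct AC machine:
Trie (insert patterns):
  0='ε' goto a→5 c→1
  1='c' goto c→2
  2='cc' goto c→3
  3='ccc' goto b→4
  4='cccb' goto ·  ←P0
  5='a' goto b→6
  6='ab' goto a→7
  7='aba' goto a→8
  8='abaa' goto b→9
  9='abaab' goto c→10
  10='abaabc' goto ·  ←P1

BFS fail/out derivation:
  fail(1) 'c': from fail(0)=0 chase 'c': 0 ⇒ 0;  out=∅∪out(0)=∅
  fail(5) 'a': from fail(0)=0 chase 'a': 0 ⇒ 0;  out=∅∪out(0)=∅
  fail(2) 'cc': from fail(1)=0 chase 'c': 0 ⇒ 1;  out=∅∪out(1)=∅
  fail(6) 'ab': from fail(5)=0 chase 'b': 0 ⇒ 0;  out=∅∪out(0)=∅
  fail(3) 'ccc': from fail(2)=1 chase 'c': 1 ⇒ 2;  out=∅∪out(2)=∅
  fail(7) 'aba': from fail(6)=0 chase 'a': 0 ⇒ 5;  out=∅∪out(5)=∅
  fail(4) 'cccb': from fail(3)=2 chase 'b': 2→1→0 ⇒ 0;  out={0}∪out(0)={0}
  fail(8) 'abaa': from fail(7)=5 chase 'a': 5→0 ⇒ 5;  out=∅∪out(5)=∅
  fail(9) 'abaab': from fail(8)=5 chase 'b': 5 ⇒ 6;  out=∅∪out(6)=∅
  fail(10) 'abaabc': from fail(9)=6 chase 'c': 6→0 ⇒ 1;  out={1}∪out(1)={1}

Text stream:
i=0 'c': node 0→1
i=1 'c': node 1→2
i=2 'c': node 2→3
i=3 'b': node 3→4  → match P0@[0:3]
i=4 'a': node 4→5 (via fail)
i=5 'b': node 5→6
i=6 'a': node 6→7
i=7 'a': node 7→8
i=8 'b': node 8→9
i=9 'c': node 9→10  → match P1@[4:9]
i=10 'c': node 10→2 (via fail)
i=11 'c': node 2→3
i=12 'c': node 3→3 (via fail)
i=13 'b': node 3→4  → match P0@[10:13]
i=14 'c': node 4→1 (via fail)
i=15 'c': node 1→2
i=16 'c': node 2→3
i=17 'b': node 3→4  → match P0@[14:17]
i=18 'a': node 4→5 (via fail)
i=19 'a': node 5→5 (via fail)
i=20 'c': node 5→1 (via fail)
i=21 'c': node 1→2
i=22 'c': node 2→3
i=23 'b': node 3→4  → match P0@[20:23]
i=24 'a': node 4→5 (via fail)
i=25 'c': node 5→1 (via fail)
i=26 'c': node 1→2
i=27 'b': node 2→0 (via fail)
i=28 'a': node 0→5
i=29 'd': node 5→0 (via fail)
i=30 'd': node 0→0
i=31 'c': node 0→1
i=32 'a': node 1→5 (via fail)
i=33 'a': node 5→5 (via fail)
i=34 'b': node 5→6
i=35 'a': node 6→7
i=36 'a': node 7→8
i=37 'b': node 8→9
i=38 'c': node 9→10  → match P1@[33:38]
i=39 'c': node 10→2 (via fail)
i=40 'c': node 2→3
i=41 'c': node 3→3 (via fail)
i=42 'b': node 3→4  → match P0@[39:42]
i=43 'a': node 4→5 (via fail)
i=44 'b': node 5→6
i=45 'a': node 6→7
i=46 'a': node 7→8
i=47 'b': node 8→9
i=48 'c': node 9→10  → match P1@[43:48]
i=49 'a': node 10→5 (via fail)
i=50 'a': node 5→5 (via fail)
i=51 'c': node 5→1 (via fail)
i=52 'c': node 1→2
i=53 'c': node 2→3
i=54 'b': node 3→4  → match P0@[51:54]
i=55 'c': node 4→1 (via fail)
i=56 'c': node 1→2
i=57 'c': node 2→3
i=58 'b': node 3→4  → match P0@[55:58]
i=59 'd': node 4→0 (via fail)
i=60 'd': node 0→0
i=61 'c': node 0→1
i=62 'c': node 1→2

Matches: [[3,0],[9,1],[13,0],[17,0],[23,0],[38,1],[42,0],[48,1],[54,0],[58,0]]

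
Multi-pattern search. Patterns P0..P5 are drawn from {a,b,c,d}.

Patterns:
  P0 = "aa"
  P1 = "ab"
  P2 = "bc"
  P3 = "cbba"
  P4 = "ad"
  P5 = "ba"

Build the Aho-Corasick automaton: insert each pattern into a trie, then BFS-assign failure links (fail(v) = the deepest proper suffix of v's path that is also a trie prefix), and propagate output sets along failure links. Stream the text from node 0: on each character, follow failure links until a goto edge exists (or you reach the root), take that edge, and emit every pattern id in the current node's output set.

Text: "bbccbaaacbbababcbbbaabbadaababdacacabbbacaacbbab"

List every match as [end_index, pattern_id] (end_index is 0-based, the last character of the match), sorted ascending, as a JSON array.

Build:
Trie (insert patterns):
  0='ε' goto a→1 b→4 c→6
  1='a' goto a→2 b→3 d→10
  2='aa' goto ·  [P0 ends]
  3='ab' goto ·  [P1 ends]
  4='b' goto a→11 c→5
  5='bc' goto ·  [P2 ends]
  6='c' goto b→7
  7='cb' goto b→8
  8='cbb' goto a→9
  9='cbba' goto ·  [P3 ends]
  10='ad' goto ·  [P4 ends]
  11='ba' goto ·  [P5 ends]

BFS fail/out derivation:
  fail(1) 'a': from fail(0)=0 chase 'a': 0 ⇒ 0;  out=∅∪out(0)=∅
  fail(4) 'b': from fail(0)=0 chase 'b': 0 ⇒ 0;  out=∅∪out(0)=∅
  fail(6) 'c': from fail(0)=0 chase 'c': 0 ⇒ 0;  out=∅∪out(0)=∅
  fail(2) 'aa': from fail(1)=0 chase 'a': 0 ⇒ 1;  out={0}∪out(1)={0}
  fail(3) 'ab': from fail(1)=0 chase 'b': 0 ⇒ 4;  out={1}∪out(4)={1}
  fail(5) 'bc': from fail(4)=0 chase 'c': 0 ⇒ 6;  out={2}∪out(6)={2}
  fail(7) 'cb': from fail(6)=0 chase 'b': 0 ⇒ 4;  out=∅∪out(4)=∅
  fail(10) 'ad': from fail(1)=0 chase 'd': 0 ⇒ 0;  out={4}∪out(0)={4}
  fail(11) 'ba': from fail(4)=0 chase 'a': 0 ⇒ 1;  out={5}∪out(1)={5}
  fail(8) 'cbb': from fail(7)=4 chase 'b': 4→0 ⇒ 4;  out=∅∪out(4)=∅
  fail(9) 'cbba': from fail(8)=4 chase 'a': 4 ⇒ 11;  out={3}∪out(11)={3,5}

Text stream:
[0] read 'b'  n0⇒n4
[1] read 'b'  n4⇒n4 (fail-walked)
[2] read 'c'  n4⇒n5  → match P2@[1:2]
[3] read 'c'  n5⇒n6 (fail-walked)
[4] read 'b'  n6⇒n7
[5] read 'a'  n7⇒n11 (fail-walked)  → match P5@[4:5]
[6] read 'a'  n11⇒n2 (fail-walked)  → match P0@[5:6]
[7] read 'a'  n2⇒n2 (fail-walked)  → match P0@[6:7]
[8] read 'c'  n2⇒n6 (fail-walked)
[9] read 'b'  n6⇒n7
[10] read 'b'  n7⇒n8
[11] read 'a'  n8⇒n9  → match P3@[8:11],P5@[10:11]
[12] read 'b'  n9⇒n3 (fail-walked)  → match P1@[11:12]
[13] read 'a'  n3⇒n11 (fail-walked)  → match P5@[12:13]
[14] read 'b'  n11⇒n3 (fail-walked)  → match P1@[13:14]
[15] read 'c'  n3⇒n5 (fail-walked)  → match P2@[14:15]
[16] read 'b'  n5⇒n7 (fail-walked)
[17] read 'b'  n7⇒n8
[18] read 'b'  n8⇒n4 (fail-walked)
[19] read 'a'  n4⇒n11  → match P5@[18:19]
[20] read 'a'  n11⇒n2 (fail-walked)  → match P0@[19:20]
[21] read 'b'  n2⇒n3 (fail-walked)  → match P1@[20:21]
[22] read 'b'  n3⇒n4 (fail-walked)
[23] read 'a'  n4⇒n11  → match P5@[22:23]
[24] read 'd'  n11⇒n10 (fail-walked)  → match P4@[23:24]
[25] read 'a'  n10⇒n1 (fail-walked)
[26] read 'a'  n1⇒n2  → match P0@[25:26]
[27] read 'b'  n2⇒n3 (fail-walked)  → match P1@[26:27]
[28] read 'a'  n3⇒n11 (fail-walked)  → match P5@[27:28]
[29] read 'b'  n11⇒n3 (fail-walked)  → match P1@[28:29]
[30] read 'd'  n3⇒n0 (fail-walked)
[31] read 'a'  n0⇒n1
[32] read 'c'  n1⇒n6 (fail-walked)
[33] read 'a'  n6⇒n1 (fail-walked)
[34] read 'c'  n1⇒n6 (fail-walked)
[35] read 'a'  n6⇒n1 (fail-walked)
[36] read 'b'  n1⇒n3  → match P1@[35:36]
[37] read 'b'  n3⇒n4 (fail-walked)
[38] read 'b'  n4⇒n4 (fail-walked)
[39] read 'a'  n4⇒n11  → match P5@[38:39]
[40] read 'c'  n11⇒n6 (fail-walked)
[41] read 'a'  n6⇒n1 (fail-walked)
[42] read 'a'  n1⇒n2  → match P0@[41:42]
[43] read 'c'  n2⇒n6 (fail-walked)
[44] read 'b'  n6⇒n7
[45] read 'b'  n7⇒n8
[46] read 'a'  n8⇒n9  → match P3@[43:46],P5@[45:46]
[47] read 'b'  n9⇒n3 (fail-walked)  → match P1@[46:47]

All matches (sorted): [[2,2],[5,5],[6,0],[7,0],[11,3],[11,5],[12,1],[13,5],[14,1],[15,2],[19,5],[20,0],[21,1],[23,5],[24,4],[26,0],[27,1],[28,5],[29,1],[36,1],[39,5],[42,0],[46,3],[46,5],[47,1]]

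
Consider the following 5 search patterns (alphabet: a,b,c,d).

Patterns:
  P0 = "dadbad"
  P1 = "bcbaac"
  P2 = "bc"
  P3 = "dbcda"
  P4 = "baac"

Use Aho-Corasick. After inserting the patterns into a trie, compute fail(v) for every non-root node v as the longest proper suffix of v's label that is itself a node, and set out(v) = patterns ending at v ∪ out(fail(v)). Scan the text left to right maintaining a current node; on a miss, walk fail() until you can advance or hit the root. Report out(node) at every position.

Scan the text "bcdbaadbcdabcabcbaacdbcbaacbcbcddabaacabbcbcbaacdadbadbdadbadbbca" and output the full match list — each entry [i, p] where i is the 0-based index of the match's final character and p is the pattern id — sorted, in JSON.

Construct AC machine:
Trie nodes:
  0='ε' goto b→7 d→1
  1='d' goto a→2 b→13
  2='da' goto d→3
  3='dad' goto b→4
  4='dadb' goto a→5
  5='dadba' goto d→6
  6='dadbad' goto ·  ←P0
  7='b' goto a→17 c→8
  8='bc' goto b→9  ←P2
  9='bcb' goto a→10
  10='bcba' goto a→11
  11='bcbaa' goto c→12
  12='bcbaac' goto ·  ←P1
  13='db' goto c→14
  14='dbc' goto d→15
  15='dbcd' goto a→16
  16='dbcda' goto ·  ←P3
  17='ba' goto a→18
  18='baa' goto c→19
  19='baac' goto ·  ←P4

Failure links (BFS by depth):
  fail(1) 'd': from fail(0)=0 chase 'd': 0 ⇒ 0;  out=∅∪out(0)=∅
  fail(7) 'b': from fail(0)=0 chase 'b': 0 ⇒ 0;  out=∅∪out(0)=∅
  fail(2) 'da': from fail(1)=0 chase 'a': 0 ⇒ 0;  out=∅∪out(0)=∅
  fail(8) 'bc': from fail(7)=0 chase 'c': 0 ⇒ 0;  out={2}∪out(0)={2}
  fail(13) 'db': from fail(1)=0 chase 'b': 0 ⇒ 7;  out=∅∪out(7)=∅
  fail(17) 'ba': from fail(7)=0 chase 'a': 0 ⇒ 0;  out=∅∪out(0)=∅
  fail(3) 'dad': from fail(2)=0 chase 'd': 0 ⇒ 1;  out=∅∪out(1)=∅
  fail(9) 'bcb': from fail(8)=0 chase 'b': 0 ⇒ 7;  out=∅∪out(7)=∅
  fail(14) 'dbc': from fail(13)=7 chase 'c': 7 ⇒ 8;  out=∅∪out(8)={2}
  fail(18) 'baa': from fail(17)=0 chase 'a': 0 ⇒ 0;  out=∅∪out(0)=∅
  fail(4) 'dadb': from fail(3)=1 chase 'b': 1 ⇒ 13;  out=∅∪out(13)=∅
  fail(10) 'bcba': from fail(9)=7 chase 'a': 7 ⇒ 17;  out=∅∪out(17)=∅
  fail(15) 'dbcd': from fail(14)=8 chase 'd': 8→0 ⇒ 1;  out=∅∪out(1)=∅
  fail(19) 'baac': from fail(18)=0 chase 'c': 0 ⇒ 0;  out={4}∪out(0)={4}
  fail(5) 'dadba': from fail(4)=13 chase 'a': 13→7 ⇒ 17;  out=∅∪out(17)=∅
  fail(11) 'bcbaa': from fail(10)=17 chase 'a': 17 ⇒ 18;  out=∅∪out(18)=∅
  fail(16) 'dbcda': from fail(15)=1 chase 'a': 1 ⇒ 2;  out={3}∪out(2)={3}
  fail(6) 'dadbad': from fail(5)=17 chase 'd': 17→0 ⇒ 1;  out={0}∪out(1)={0}
  fail(12) 'bcbaac': from fail(11)=18 chase 'c': 18 ⇒ 19;  out={1}∪out(19)={1,4}

Text stream:
pos 0 'b': at 7
pos 1 'c': at 8  → match P2@[0:1]
pos 2 'd': at 1 (via fail)
pos 3 'b': at 13
pos 4 'a': at 17 (via fail)
pos 5 'a': at 18
pos 6 'd': at 1 (via fail)
pos 7 'b': at 13
pos 8 'c': at 14  → match P2@[7:8]
pos 9 'd': at 15
pos 10 'a': at 16  → match P3@[6:10]
pos 11 'b': at 7 (via fail)
pos 12 'c': at 8  → match P2@[11:12]
pos 13 'a': at 0 (via fail)
pos 14 'b': at 7
pos 15 'c': at 8  → match P2@[14:15]
pos 16 'b': at 9
pos 17 'a': at 10
pos 18 'a': at 11
pos 19 'c': at 12  → match P1@[14:19],P4@[16:19]
pos 20 'd': at 1 (via fail)
pos 21 'b': at 13
pos 22 'c': at 14  → match P2@[21:22]
pos 23 'b': at 9 (via fail)
pos 24 'a': at 10
pos 25 'a': at 11
pos 26 'c': at 12  → match P1@[21:26],P4@[23:26]
pos 27 'b': at 7 (via fail)
pos 28 'c': at 8  → match P2@[27:28]
pos 29 'b': at 9
pos 30 'c': at 8 (via fail)  → match P2@[29:30]
pos 31 'd': at 1 (via fail)
pos 32 'd': at 1 (via fail)
pos 33 'a': at 2
pos 34 'b': at 7 (via fail)
pos 35 'a': at 17
pos 36 'a': at 18
pos 37 'c': at 19  → match P4@[34:37]
pos 38 'a': at 0 (via fail)
pos 39 'b': at 7
pos 40 'b': at 7 (via fail)
pos 41 'c': at 8  → match P2@[40:41]
pos 42 'b': at 9
pos 43 'c': at 8 (via fail)  → match P2@[42:43]
pos 44 'b': at 9
pos 45 'a': at 10
pos 46 'a': at 11
pos 47 'c': at 12  → match P1@[42:47],P4@[44:47]
pos 48 'd': at 1 (via fail)
pos 49 'a': at 2
pos 50 'd': at 3
pos 51 'b': at 4
pos 52 'a': at 5
pos 53 'd': at 6  → match P0@[48:53]
pos 54 'b': at 13 (via fail)
pos 55 'd': at 1 (via fail)
pos 56 'a': at 2
pos 57 'd': at 3
pos 58 'b': at 4
pos 59 'a': at 5
pos 60 'd': at 6  → match P0@[55:60]
pos 61 'b': at 13 (via fail)
pos 62 'b': at 7 (via fail)
pos 63 'c': at 8  → match P2@[62:63]
pos 64 'a': at 0 (via fail)

Result: [[1,2],[8,2],[10,3],[12,2],[15,2],[19,1],[19,4],[22,2],[26,1],[26,4],[28,2],[30,2],[37,4],[41,2],[43,2],[47,1],[47,4],[53,0],[60,0],[63,2]]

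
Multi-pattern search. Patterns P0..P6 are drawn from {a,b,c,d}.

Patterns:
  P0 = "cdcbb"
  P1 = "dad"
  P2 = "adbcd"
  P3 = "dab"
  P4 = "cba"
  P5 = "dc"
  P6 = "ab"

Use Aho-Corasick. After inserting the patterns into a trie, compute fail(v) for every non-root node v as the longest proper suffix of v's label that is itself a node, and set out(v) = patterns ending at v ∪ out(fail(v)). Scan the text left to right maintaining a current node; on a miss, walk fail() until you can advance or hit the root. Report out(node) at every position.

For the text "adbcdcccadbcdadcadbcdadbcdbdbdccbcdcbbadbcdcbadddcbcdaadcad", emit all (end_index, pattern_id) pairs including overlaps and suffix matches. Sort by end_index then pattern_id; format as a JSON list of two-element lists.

Construct AC machine:
Trie (insert patterns):
  n0 'ε': a→9 c→1 d→6
  n1 'c': b→15 d→2
  n2 'cd': c→3
  n3 'cdc': b→4
  n4 'cdcb': b→5
  n5 'cdcbb': ·  [P0 ends]
  n6 'd': a→7 c→17
  n7 'da': b→14 d→8
  n8 'dad': ·  [P1 ends]
  n9 'a': b→18 d→10
  n10 'ad': b→11
  n11 'adb': c→12
  n12 'adbc': d→13
  n13 'adbcd': ·  [P2 ends]
  n14 'dab': ·  [P3 ends]
  n15 'cb': a→16
  n16 'cba': ·  [P4 ends]
  n17 'dc': ·  [P5 ends]
  n18 'ab': ·  [P6 ends]

BFS fail/out derivation:
  fail(1) 'c': from fail(0)=0 chase 'c': 0 ⇒ 0;  out=∅∪out(0)=∅
  fail(6) 'd': from fail(0)=0 chase 'd': 0 ⇒ 0;  out=∅∪out(0)=∅
  fail(9) 'a': from fail(0)=0 chase 'a': 0 ⇒ 0;  out=∅∪out(0)=∅
  fail(2) 'cd': from fail(1)=0 chase 'd': 0 ⇒ 6;  out=∅∪out(6)=∅
  fail(7) 'da': from fail(6)=0 chase 'a': 0 ⇒ 9;  out=∅∪out(9)=∅
  fail(10) 'ad': from fail(9)=0 chase 'd': 0 ⇒ 6;  out=∅∪out(6)=∅
  fail(15) 'cb': from fail(1)=0 chase 'b': 0 ⇒ 0;  out=∅∪out(0)=∅
  fail(17) 'dc': from fail(6)=0 chase 'c': 0 ⇒ 1;  out={5}∪out(1)={5}
  fail(18) 'ab': from fail(9)=0 chase 'b': 0 ⇒ 0;  out={6}∪out(0)={6}
  fail(3) 'cdc': from fail(2)=6 chase 'c': 6 ⇒ 17;  out=∅∪out(17)={5}
  fail(8) 'dad': from fail(7)=9 chase 'd': 9 ⇒ 10;  out={1}∪out(10)={1}
  fail(11) 'adb': from fail(10)=6 chase 'b': 6→0 ⇒ 0;  out=∅∪out(0)=∅
  fail(14) 'dab': from fail(7)=9 chase 'b': 9 ⇒ 18;  out={3}∪out(18)={3,6}
  fail(16) 'cba': from fail(15)=0 chase 'a': 0 ⇒ 9;  out={4}∪out(9)={4}
  fail(4) 'cdcb': from fail(3)=17 chase 'b': 17→1 ⇒ 15;  out=∅∪out(15)=∅
  fail(12) 'adbc': from fail(11)=0 chase 'c': 0 ⇒ 1;  out=∅∪out(1)=∅
  fail(5) 'cdcbb': from fail(4)=15 chase 'b': 15→0 ⇒ 0;  out={0}∪out(0)={0}
  fail(13) 'adbcd': from fail(12)=1 chase 'd': 1 ⇒ 2;  out={2}∪out(2)={2}

Run:
i=0 'a': node 0→9
i=1 'd': node 9→10
i=2 'b': node 10→11
i=3 'c': node 11→12
i=4 'd': node 12→13  → match P2@[0:4]
i=5 'c': node 13→3 (fail-walked)  → match P5@[4:5]
i=6 'c': node 3→1 (fail-walked)
i=7 'c': node 1→1 (fail-walked)
i=8 'a': node 1→9 (fail-walked)
i=9 'd': node 9→10
i=10 'b': node 10→11
i=11 'c': node 11→12
i=12 'd': node 12→13  → match P2@[8:12]
i=13 'a': node 13→7 (fail-walked)
i=14 'd': node 7→8  → match P1@[12:14]
i=15 'c': node 8→17 (fail-walked)  → match P5@[14:15]
i=16 'a': node 17→9 (fail-walked)
i=17 'd': node 9→10
i=18 'b': node 10→11
i=19 'c': node 11→12
i=20 'd': node 12→13  → match P2@[16:20]
i=21 'a': node 13→7 (fail-walked)
i=22 'd': node 7→8  → match P1@[20:22]
i=23 'b': node 8→11 (fail-walked)
i=24 'c': node 11→12
i=25 'd': node 12→13  → match P2@[21:25]
i=26 'b': node 13→0 (fail-walked)
i=27 'd': node 0→6
i=28 'b': node 6→0 (fail-walked)
i=29 'd': node 0→6
i=30 'c': node 6→17  → match P5@[29:30]
i=31 'c': node 17→1 (fail-walked)
i=32 'b': node 1→15
i=33 'c': node 15→1 (fail-walked)
i=34 'd': node 1→2
i=35 'c': node 2→3  → match P5@[34:35]
i=36 'b': node 3→4
i=37 'b': node 4→5  → match P0@[33:37]
i=38 'a': node 5→9 (fail-walked)
i=39 'd': node 9→10
i=40 'b': node 10→11
i=41 'c': node 11→12
i=42 'd': node 12→13  → match P2@[38:42]
i=43 'c': node 13→3 (fail-walked)  → match P5@[42:43]
i=44 'b': node 3→4
i=45 'a': node 4→16 (fail-walked)  → match P4@[43:45]
i=46 'd': node 16→10 (fail-walked)
i=47 'd': node 10→6 (fail-walked)
i=48 'd': node 6→6 (fail-walked)
i=49 'c': node 6→17  → match P5@[48:49]
i=50 'b': node 17→15 (fail-walked)
i=51 'c': node 15→1 (fail-walked)
i=52 'd': node 1→2
i=53 'a': node 2→7 (fail-walked)
i=54 'a': node 7→9 (fail-walked)
i=55 'd': node 9→10
i=56 'c': node 10→17 (fail-walked)  → match P5@[55:56]
i=57 'a': node 17→9 (fail-walked)
i=58 'd': node 9→10

Matches: [[4,2],[5,5],[12,2],[14,1],[15,5],[20,2],[22,1],[25,2],[30,5],[35,5],[37,0],[42,2],[43,5],[45,4],[49,5],[56,5]]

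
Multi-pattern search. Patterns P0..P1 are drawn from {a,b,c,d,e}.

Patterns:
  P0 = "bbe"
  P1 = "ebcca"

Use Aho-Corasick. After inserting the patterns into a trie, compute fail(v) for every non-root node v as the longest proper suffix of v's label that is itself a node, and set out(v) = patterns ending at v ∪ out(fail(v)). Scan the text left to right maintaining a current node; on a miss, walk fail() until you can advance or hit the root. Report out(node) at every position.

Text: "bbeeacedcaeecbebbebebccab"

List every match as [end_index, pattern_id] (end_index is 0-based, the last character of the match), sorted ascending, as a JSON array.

Build automaton:
Trie (insert patterns):
  0='ε' goto b→1 e→4
  1='b' goto b→2
  2='bb' goto e→3
  3='bbe' goto ·  ←P0
  4='e' goto b→5
  5='eb' goto c→6
  6='ebc' goto c→7
  7='ebcc' goto a→8
  8='ebcca' goto ·  ←P1

Failure links (BFS by depth):
  fail(1) 'b': from fail(0)=0 chase 'b': 0 ⇒ 0;  out=∅∪out(0)=∅
  fail(4) 'e': from fail(0)=0 chase 'e': 0 ⇒ 0;  out=∅∪out(0)=∅
  fail(2) 'bb': from fail(1)=0 chase 'b': 0 ⇒ 1;  out=∅∪out(1)=∅
  fail(5) 'eb': from fail(4)=0 chase 'b': 0 ⇒ 1;  out=∅∪out(1)=∅
  fail(3) 'bbe': from fail(2)=1 chase 'e': 1→0 ⇒ 4;  out={0}∪out(4)={0}
  fail(6) 'ebc': from fail(5)=1 chase 'c': 1→0 ⇒ 0;  out=∅∪out(0)=∅
  fail(7) 'ebcc': from fail(6)=0 chase 'c': 0 ⇒ 0;  out=∅∪out(0)=∅
  fail(8) 'ebcca': from fail(7)=0 chase 'a': 0 ⇒ 0;  out={1}∪out(0)={1}

Scan:
i=0 'b': node 0→1
i=1 'b': node 1→2
i=2 'e': node 2→3  ** P0@[0:2]
i=3 'e': node 3→4 (fail-walked)
i=4 'a': node 4→0 (fail-walked)
i=5 'c': node 0→0
i=6 'e': node 0→4
i=7 'd': node 4→0 (fail-walked)
i=8 'c': node 0→0
i=9 'a': node 0→0
i=10 'e': node 0→4
i=11 'e': node 4→4 (fail-walked)
i=12 'c': node 4→0 (fail-walked)
i=13 'b': node 0→1
i=14 'e': node 1→4 (fail-walked)
i=15 'b': node 4→5
i=16 'b': node 5→2 (fail-walked)
i=17 'e': node 2→3  ** P0@[15:17]
i=18 'b': node 3→5 (fail-walked)
i=19 'e': node 5→4 (fail-walked)
i=20 'b': node 4→5
i=21 'c': node 5→6
i=22 'c': node 6→7
i=23 'a': node 7→8  ** P1@[19:23]
i=24 'b': node 8→1 (fail-walked)

All matches (sorted): [[2,0],[17,0],[23,1]]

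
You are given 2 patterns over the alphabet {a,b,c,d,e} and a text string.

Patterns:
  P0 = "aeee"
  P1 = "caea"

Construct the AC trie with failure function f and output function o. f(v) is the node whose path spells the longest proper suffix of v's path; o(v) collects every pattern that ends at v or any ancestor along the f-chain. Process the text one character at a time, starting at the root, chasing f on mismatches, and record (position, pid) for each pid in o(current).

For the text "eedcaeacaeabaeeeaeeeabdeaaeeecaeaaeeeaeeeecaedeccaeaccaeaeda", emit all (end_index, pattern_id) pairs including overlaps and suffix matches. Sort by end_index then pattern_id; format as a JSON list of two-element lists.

Construct AC machine:
Trie nodes:
  0='ε' goto a→1 c→5
  1='a' goto e→2
  2='ae' goto e→3
  3='aee' goto e→4
  4='aeee' goto ·  ←P0
  5='c' goto a→6
  6='ca' goto e→7
  7='cae' goto a→8
  8='caea' goto ·  ←P1

Failure links (BFS by depth):
  n1('a'): parent n0 fail=0; on 'a' 0 → fail=0;  out ∅∪∅=∅
  n5('c'): parent n0 fail=0; on 'c' 0 → fail=0;  out ∅∪∅=∅
  n2('ae'): parent n1 fail=0; on 'e' 0 → fail=0;  out ∅∪∅=∅
  n6('ca'): parent n5 fail=0; on 'a' 0 → fail=1;  out ∅∪∅=∅
  n3('aee'): parent n2 fail=0; on 'e' 0 → fail=0;  out ∅∪∅=∅
  n7('cae'): parent n6 fail=1; on 'e' 1 → fail=2;  out ∅∪∅=∅
  n4('aeee'): parent n3 fail=0; on 'e' 0 → fail=0;  out {0}∪∅={0}
  n8('caea'): parent n7 fail=2; on 'a' 2→0 → fail=1;  out {1}∪∅={1}

Run:
pos 0 'e': at 0
pos 1 'e': at 0
pos 2 'd': at 0
pos 3 'c': at 5
pos 4 'a': at 6
pos 5 'e': at 7
pos 6 'a': at 8  ** P1@[3:6]
pos 7 'c': at 5 (via fail)
pos 8 'a': at 6
pos 9 'e': at 7
pos 10 'a': at 8  ** P1@[7:10]
pos 11 'b': at 0 (via fail)
pos 12 'a': at 1
pos 13 'e': at 2
pos 14 'e': at 3
pos 15 'e': at 4  ** P0@[12:15]
pos 16 'a': at 1 (via fail)
pos 17 'e': at 2
pos 18 'e': at 3
pos 19 'e': at 4  ** P0@[16:19]
pos 20 'a': at 1 (via fail)
pos 21 'b': at 0 (via fail)
pos 22 'd': at 0
pos 23 'e': at 0
pos 24 'a': at 1
pos 25 'a': at 1 (via fail)
pos 26 'e': at 2
pos 27 'e': at 3
pos 28 'e': at 4  ** P0@[25:28]
pos 29 'c': at 5 (via fail)
pos 30 'a': at 6
pos 31 'e': at 7
pos 32 'a': at 8  ** P1@[29:32]
pos 33 'a': at 1 (via fail)
pos 34 'e': at 2
pos 35 'e': at 3
pos 36 'e': at 4  ** P0@[33:36]
pos 37 'a': at 1 (via fail)
pos 38 'e': at 2
pos 39 'e': at 3
pos 40 'e': at 4  ** P0@[37:40]
pos 41 'e': at 0 (via fail)
pos 42 'c': at 5
pos 43 'a': at 6
pos 44 'e': at 7
pos 45 'd': at 0 (via fail)
pos 46 'e': at 0
pos 47 'c': at 5
pos 48 'c': at 5 (via fail)
pos 49 'a': at 6
pos 50 'e': at 7
pos 51 'a': at 8  ** P1@[48:51]
pos 52 'c': at 5 (via fail)
pos 53 'c': at 5 (via fail)
pos 54 'a': at 6
pos 55 'e': at 7
pos 56 'a': at 8  ** P1@[53:56]
pos 57 'e': at 2 (via fail)
pos 58 'd': at 0 (via fail)
pos 59 'a': at 1

Matches: [[6,1],[10,1],[15,0],[19,0],[28,0],[32,1],[36,0],[40,0],[51,1],[56,1]]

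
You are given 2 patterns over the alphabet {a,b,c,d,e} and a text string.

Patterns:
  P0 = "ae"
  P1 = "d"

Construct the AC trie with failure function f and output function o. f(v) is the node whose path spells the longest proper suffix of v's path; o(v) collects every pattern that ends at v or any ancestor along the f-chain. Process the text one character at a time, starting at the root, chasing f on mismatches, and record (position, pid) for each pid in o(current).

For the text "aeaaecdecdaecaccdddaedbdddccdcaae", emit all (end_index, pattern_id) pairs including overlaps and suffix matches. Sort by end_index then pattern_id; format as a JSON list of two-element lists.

Build automaton:
Trie nodes:
  n0 'ε': a→1 d→3
  n1 'a': e→2
  n2 'ae': ·  [P0 ends]
  n3 'd': ·  [P1 ends]

BFS fail/out derivation:
  n1('a'): parent n0 fail=0; on 'a' 0 → fail=0;  out ∅∪∅=∅
  n3('d'): parent n0 fail=0; on 'd' 0 → fail=0;  out {1}∪∅={1}
  n2('ae'): parent n1 fail=0; on 'e' 0 → fail=0;  out {0}∪∅={0}

Scan:
pos 0 'a': at 1
pos 1 'e': at 2  → match P0@[0:1]
pos 2 'a': at 1 (fail-walked)
pos 3 'a': at 1 (fail-walked)
pos 4 'e': at 2  → match P0@[3:4]
pos 5 'c': at 0 (fail-walked)
pos 6 'd': at 3  → match P1@[6:6]
pos 7 'e': at 0 (fail-walked)
pos 8 'c': at 0
pos 9 'd': at 3  → match P1@[9:9]
pos 10 'a': at 1 (fail-walked)
pos 11 'e': at 2  → match P0@[10:11]
pos 12 'c': at 0 (fail-walked)
pos 13 'a': at 1
pos 14 'c': at 0 (fail-walked)
pos 15 'c': at 0
pos 16 'd': at 3  → match P1@[16:16]
pos 17 'd': at 3 (fail-walked)  → match P1@[17:17]
pos 18 'd': at 3 (fail-walked)  → match P1@[18:18]
pos 19 'a': at 1 (fail-walked)
pos 20 'e': at 2  → match P0@[19:20]
pos 21 'd': at 3 (fail-walked)  → match P1@[21:21]
pos 22 'b': at 0 (fail-walked)
pos 23 'd': at 3  → match P1@[23:23]
pos 24 'd': at 3 (fail-walked)  → match P1@[24:24]
pos 25 'd': at 3 (fail-walked)  → match P1@[25:25]
pos 26 'c': at 0 (fail-walked)
pos 27 'c': at 0
pos 28 'd': at 3  → match P1@[28:28]
pos 29 'c': at 0 (fail-walked)
pos 30 'a': at 1
pos 31 'a': at 1 (fail-walked)
pos 32 'e': at 2  → match P0@[31:32]

All matches (sorted): [[1,0],[4,0],[6,1],[9,1],[11,0],[16,1],[17,1],[18,1],[20,0],[21,1],[23,1],[24,1],[25,1],[28,1],[32,0]]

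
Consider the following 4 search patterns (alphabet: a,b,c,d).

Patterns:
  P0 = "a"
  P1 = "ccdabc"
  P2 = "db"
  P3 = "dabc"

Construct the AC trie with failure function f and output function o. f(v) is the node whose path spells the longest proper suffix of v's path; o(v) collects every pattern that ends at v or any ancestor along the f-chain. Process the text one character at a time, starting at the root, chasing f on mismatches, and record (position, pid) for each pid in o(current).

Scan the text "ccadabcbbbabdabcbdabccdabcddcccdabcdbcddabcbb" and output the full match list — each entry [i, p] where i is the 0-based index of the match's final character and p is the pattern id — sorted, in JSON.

Build:
Trie (insert patterns):
  0='ε' goto a→1 c→2 d→8
  1='a' goto ·  ←P0
  2='c' goto c→3
  3='cc' goto d→4
  4='ccd' goto a→5
  5='ccda' goto b→6
  6='ccdab' goto c→7
  7='ccdabc' goto ·  ←P1
  8='d' goto a→10 b→9
  9='db' goto ·  ←P2
  10='da' goto b→11
  11='dab' goto c→12
  12='dabc' goto ·  ←P3

BFS fail/out derivation:
  n1('a'): parent n0 fail=0; on 'a' 0 → fail=0;  out {0}∪∅={0}
  n2('c'): parent n0 fail=0; on 'c' 0 → fail=0;  out ∅∪∅=∅
  n8('d'): parent n0 fail=0; on 'd' 0 → fail=0;  out ∅∪∅=∅
  n3('cc'): parent n2 fail=0; on 'c' 0 → fail=2;  out ∅∪∅=∅
  n9('db'): parent n8 fail=0; on 'b' 0 → fail=0;  out {2}∪∅={2}
  n10('da'): parent n8 fail=0; on 'a' 0 → fail=1;  out ∅∪{0}={0}
  n4('ccd'): parent n3 fail=2; on 'd' 2→0 → fail=8;  out ∅∪∅=∅
  n11('dab'): parent n10 fail=1; on 'b' 1→0 → fail=0;  out ∅∪∅=∅
  n5('ccda'): parent n4 fail=8; on 'a' 8 → fail=10;  out ∅∪{0}={0}
  n12('dabc'): parent n11 fail=0; on 'c' 0 → fail=2;  out {3}∪∅={3}
  n6('ccdab'): parent n5 fail=10; on 'b' 10 → fail=11;  out ∅∪∅=∅
  n7('ccdabc'): parent n6 fail=11; on 'c' 11 → fail=12;  out {1}∪{3}={1,3}

Run:
[0] read 'c'  n0⇒n2
[1] read 'c'  n2⇒n3
[2] read 'a'  n3⇒n1 ·f  → match P0@[2:2]
[3] read 'd'  n1⇒n8 ·f
[4] read 'a'  n8⇒n10  → match P0@[4:4]
[5] read 'b'  n10⇒n11
[6] read 'c'  n11⇒n12  → match P3@[3:6]
[7] read 'b'  n12⇒n0 ·f
[8] read 'b'  n0⇒n0
[9] read 'b'  n0⇒n0
[10] read 'a'  n0⇒n1  → match P0@[10:10]
[11] read 'b'  n1⇒n0 ·f
[12] read 'd'  n0⇒n8
[13] read 'a'  n8⇒n10  → match P0@[13:13]
[14] read 'b'  n10⇒n11
[15] read 'c'  n11⇒n12  → match P3@[12:15]
[16] read 'b'  n12⇒n0 ·f
[17] read 'd'  n0⇒n8
[18] read 'a'  n8⇒n10  → match P0@[18:18]
[19] read 'b'  n10⇒n11
[20] read 'c'  n11⇒n12  → match P3@[17:20]
[21] read 'c'  n12⇒n3 ·f
[22] read 'd'  n3⇒n4
[23] read 'a'  n4⇒n5  → match P0@[23:23]
[24] read 'b'  n5⇒n6
[25] read 'c'  n6⇒n7  → match P1@[20:25],P3@[22:25]
[26] read 'd'  n7⇒n8 ·f
[27] read 'd'  n8⇒n8 ·f
[28] read 'c'  n8⇒n2 ·f
[29] read 'c'  n2⇒n3
[30] read 'c'  n3⇒n3 ·f
[31] read 'd'  n3⇒n4
[32] read 'a'  n4⇒n5  → match P0@[32:32]
[33] read 'b'  n5⇒n6
[34] read 'c'  n6⇒n7  → match P1@[29:34],P3@[31:34]
[35] read 'd'  n7⇒n8 ·f
[36] read 'b'  n8⇒n9  → match P2@[35:36]
[37] read 'c'  n9⇒n2 ·f
[38] read 'd'  n2⇒n8 ·f
[39] read 'd'  n8⇒n8 ·f
[40] read 'a'  n8⇒n10  → match P0@[40:40]
[41] read 'b'  n10⇒n11
[42] read 'c'  n11⇒n12  → match P3@[39:42]
[43] read 'b'  n12⇒n0 ·f
[44] read 'b'  n0⇒n0

Matches: [[2,0],[4,0],[6,3],[10,0],[13,0],[15,3],[18,0],[20,3],[23,0],[25,1],[25,3],[32,0],[34,1],[34,3],[36,2],[40,0],[42,3]]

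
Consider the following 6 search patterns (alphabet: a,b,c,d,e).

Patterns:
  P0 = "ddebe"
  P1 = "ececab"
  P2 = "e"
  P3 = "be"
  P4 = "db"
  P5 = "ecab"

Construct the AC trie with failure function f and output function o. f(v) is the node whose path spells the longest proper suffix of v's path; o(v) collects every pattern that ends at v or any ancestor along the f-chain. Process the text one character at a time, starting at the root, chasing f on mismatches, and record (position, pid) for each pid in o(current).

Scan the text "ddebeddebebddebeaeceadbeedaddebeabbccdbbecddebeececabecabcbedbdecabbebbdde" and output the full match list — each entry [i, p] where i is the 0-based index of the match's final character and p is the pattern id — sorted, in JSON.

Build:
Trie (insert patterns):
  0='ε' goto b→12 d→1 e→6
  1='d' goto b→14 d→2
  2='dd' goto e→3
  3='dde' goto b→4
  4='ddeb' goto e→5
  5='ddebe' goto ·  ←P0
  6='e' goto c→7  ←P2
  7='ec' goto a→15 e→8
  8='ece' goto c→9
  9='ecec' goto a→10
  10='ececa' goto b→11
  11='ececab' goto ·  ←P1
  12='b' goto e→13
  13='be' goto ·  ←P3
  14='db' goto ·  ←P4
  15='eca' goto b→16
  16='ecab' goto ·  ←P5

Failure links (BFS by depth):
  fail(1) 'd': from fail(0)=0 chase 'd': 0 ⇒ 0;  out=∅∪out(0)=∅
  fail(6) 'e': from fail(0)=0 chase 'e': 0 ⇒ 0;  out={2}∪out(0)={2}
  fail(12) 'b': from fail(0)=0 chase 'b': 0 ⇒ 0;  out=∅∪out(0)=∅
  fail(2) 'dd': from fail(1)=0 chase 'd': 0 ⇒ 1;  out=∅∪out(1)=∅
  fail(7) 'ec': from fail(6)=0 chase 'c': 0 ⇒ 0;  out=∅∪out(0)=∅
  fail(13) 'be': from fail(12)=0 chase 'e': 0 ⇒ 6;  out={3}∪out(6)={2,3}
  fail(14) 'db': from fail(1)=0 chase 'b': 0 ⇒ 12;  out={4}∪out(12)={4}
  fail(3) 'dde': from fail(2)=1 chase 'e': 1→0 ⇒ 6;  out=∅∪out(6)={2}
  fail(8) 'ece': from fail(7)=0 chase 'e': 0 ⇒ 6;  out=∅∪out(6)={2}
  fail(15) 'eca': from fail(7)=0 chase 'a': 0 ⇒ 0;  out=∅∪out(0)=∅
  fail(4) 'ddeb': from fail(3)=6 chase 'b': 6→0 ⇒ 12;  out=∅∪out(12)=∅
  fail(9) 'ecec': from fail(8)=6 chase 'c': 6 ⇒ 7;  out=∅∪out(7)=∅
  fail(16) 'ecab': from fail(15)=0 chase 'b': 0 ⇒ 12;  out={5}∪out(12)={5}
  fail(5) 'ddebe': from fail(4)=12 chase 'e': 12 ⇒ 13;  out={0}∪out(13)={0,2,3}
  fail(10) 'ececa': from fail(9)=7 chase 'a': 7 ⇒ 15;  out=∅∪out(15)=∅
  fail(11) 'ececab': from fail(10)=15 chase 'b': 15 ⇒ 16;  out={1}∪out(16)={1,5}

Scan:
pos 0 'd': at 1
pos 1 'd': at 2
pos 2 'e': at 3  emit P2@[2:2]
pos 3 'b': at 4
pos 4 'e': at 5  emit P0@[0:4],P2@[4:4],P3@[3:4]
pos 5 'd': at 1 ·f
pos 6 'd': at 2
pos 7 'e': at 3  emit P2@[7:7]
pos 8 'b': at 4
pos 9 'e': at 5  emit P0@[5:9],P2@[9:9],P3@[8:9]
pos 10 'b': at 12 ·f
pos 11 'd': at 1 ·f
pos 12 'd': at 2
pos 13 'e': at 3  emit P2@[13:13]
pos 14 'b': at 4
pos 15 'e': at 5  emit P0@[11:15],P2@[15:15],P3@[14:15]
pos 16 'a': at 0 ·f
pos 17 'e': at 6  emit P2@[17:17]
pos 18 'c': at 7
pos 19 'e': at 8  emit P2@[19:19]
pos 20 'a': at 0 ·f
pos 21 'd': at 1
pos 22 'b': at 14  emit P4@[21:22]
pos 23 'e': at 13 ·f  emit P2@[23:23],P3@[22:23]
pos 24 'e': at 6 ·f  emit P2@[24:24]
pos 25 'd': at 1 ·f
pos 26 'a': at 0 ·f
pos 27 'd': at 1
pos 28 'd': at 2
pos 29 'e': at 3  emit P2@[29:29]
pos 30 'b': at 4
pos 31 'e': at 5  emit P0@[27:31],P2@[31:31],P3@[30:31]
pos 32 'a': at 0 ·f
pos 33 'b': at 12
pos 34 'b': at 12 ·f
pos 35 'c': at 0 ·f
pos 36 'c': at 0
pos 37 'd': at 1
pos 38 'b': at 14  emit P4@[37:38]
pos 39 'b': at 12 ·f
pos 40 'e': at 13  emit P2@[40:40],P3@[39:40]
pos 41 'c': at 7 ·f
pos 42 'd': at 1 ·f
pos 43 'd': at 2
pos 44 'e': at 3  emit P2@[44:44]
pos 45 'b': at 4
pos 46 'e': at 5  emit P0@[42:46],P2@[46:46],P3@[45:46]
pos 47 'e': at 6 ·f  emit P2@[47:47]
pos 48 'c': at 7
pos 49 'e': at 8  emit P2@[49:49]
pos 50 'c': at 9
pos 51 'a': at 10
pos 52 'b': at 11  emit P1@[47:52],P5@[49:52]
pos 53 'e': at 13 ·f  emit P2@[53:53],P3@[52:53]
pos 54 'c': at 7 ·f
pos 55 'a': at 15
pos 56 'b': at 16  emit P5@[53:56]
pos 57 'c': at 0 ·f
pos 58 'b': at 12
pos 59 'e': at 13  emit P2@[59:59],P3@[58:59]
pos 60 'd': at 1 ·f
pos 61 'b': at 14  emit P4@[60:61]
pos 62 'd': at 1 ·f
pos 63 'e': at 6 ·f  emit P2@[63:63]
pos 64 'c': at 7
pos 65 'a': at 15
pos 66 'b': at 16  emit P5@[63:66]
pos 67 'b': at 12 ·f
pos 68 'e': at 13  emit P2@[68:68],P3@[67:68]
pos 69 'b': at 12 ·f
pos 70 'b': at 12 ·f
pos 71 'd': at 1 ·f
pos 72 'd': at 2
pos 73 'e': at 3  emit P2@[73:73]

Matches: [[2,2],[4,0],[4,2],[4,3],[7,2],[9,0],[9,2],[9,3],[13,2],[15,0],[15,2],[15,3],[17,2],[19,2],[22,4],[23,2],[23,3],[24,2],[29,2],[31,0],[31,2],[31,3],[38,4],[40,2],[40,3],[44,2],[46,0],[46,2],[46,3],[47,2],[49,2],[52,1],[52,5],[53,2],[53,3],[56,5],[59,2],[59,3],[61,4],[63,2],[66,5],[68,2],[68,3],[73,2]]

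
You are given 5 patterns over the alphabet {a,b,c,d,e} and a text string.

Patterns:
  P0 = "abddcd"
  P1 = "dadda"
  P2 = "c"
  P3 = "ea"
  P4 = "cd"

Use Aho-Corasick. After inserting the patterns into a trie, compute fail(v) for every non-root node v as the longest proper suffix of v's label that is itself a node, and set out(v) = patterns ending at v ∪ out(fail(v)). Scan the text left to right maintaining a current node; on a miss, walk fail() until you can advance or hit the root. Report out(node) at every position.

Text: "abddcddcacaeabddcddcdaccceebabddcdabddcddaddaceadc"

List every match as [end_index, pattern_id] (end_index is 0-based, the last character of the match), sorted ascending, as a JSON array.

Construct AC machine:
Trie (insert patterns):
  n0 'ε': a→1 c→12 d→7 e→13
  n1 'a': b→2
  n2 'ab': d→3
  n3 'abd': d→4
  n4 'abdd': c→5
  n5 'abddc': d→6
  n6 'abddcd': ·  [P0 ends]
  n7 'd': a→8
  n8 'da': d→9
  n9 'dad': d→10
  n10 'dadd': a→11
  n11 'dadda': ·  [P1 ends]
  n12 'c': d→15  [P2 ends]
  n13 'e': a→14
  n14 'ea': ·  [P3 ends]
  n15 'cd': ·  [P4 ends]

BFS fail/out derivation:
  n1('a'): parent n0 fail=0; on 'a' 0 → fail=0;  out ∅∪∅=∅
  n7('d'): parent n0 fail=0; on 'd' 0 → fail=0;  out ∅∪∅=∅
  n12('c'): parent n0 fail=0; on 'c' 0 → fail=0;  out {2}∪∅={2}
  n13('e'): parent n0 fail=0; on 'e' 0 → fail=0;  out ∅∪∅=∅
  n2('ab'): parent n1 fail=0; on 'b' 0 → fail=0;  out ∅∪∅=∅
  n8('da'): parent n7 fail=0; on 'a' 0 → fail=1;  out ∅∪∅=∅
  n14('ea'): parent n13 fail=0; on 'a' 0 → fail=1;  out {3}∪∅={3}
  n15('cd'): parent n12 fail=0; on 'd' 0 → fail=7;  out {4}∪∅={4}
  n3('abd'): parent n2 fail=0; on 'd' 0 → fail=7;  out ∅∪∅=∅
  n9('dad'): parent n8 fail=1; on 'd' 1→0 → fail=7;  out ∅∪∅=∅
  n4('abdd'): parent n3 fail=7; on 'd' 7→0 → fail=7;  out ∅∪∅=∅
  n10('dadd'): parent n9 fail=7; on 'd' 7→0 → fail=7;  out ∅∪∅=∅
  n5('abddc'): parent n4 fail=7; on 'c' 7→0 → fail=12;  out ∅∪{2}={2}
  n11('dadda'): parent n10 fail=7; on 'a' 7 → fail=8;  out {1}∪∅={1}
  n6('abddcd'): parent n5 fail=12; on 'd' 12 → fail=15;  out {0}∪{4}={0,4}

Scan:
pos 0 'a': at 1
pos 1 'b': at 2
pos 2 'd': at 3
pos 3 'd': at 4
pos 4 'c': at 5  emit P2@[4:4]
pos 5 'd': at 6  emit P0@[0:5],P4@[4:5]
pos 6 'd': at 7 ·f
pos 7 'c': at 12 ·f  emit P2@[7:7]
pos 8 'a': at 1 ·f
pos 9 'c': at 12 ·f  emit P2@[9:9]
pos 10 'a': at 1 ·f
pos 11 'e': at 13 ·f
pos 12 'a': at 14  emit P3@[11:12]
pos 13 'b': at 2 ·f
pos 14 'd': at 3
pos 15 'd': at 4
pos 16 'c': at 5  emit P2@[16:16]
pos 17 'd': at 6  emit P0@[12:17],P4@[16:17]
pos 18 'd': at 7 ·f
pos 19 'c': at 12 ·f  emit P2@[19:19]
pos 20 'd': at 15  emit P4@[19:20]
pos 21 'a': at 8 ·f
pos 22 'c': at 12 ·f  emit P2@[22:22]
pos 23 'c': at 12 ·f  emit P2@[23:23]
pos 24 'c': at 12 ·f  emit P2@[24:24]
pos 25 'e': at 13 ·f
pos 26 'e': at 13 ·f
pos 27 'b': at 0 ·f
pos 28 'a': at 1
pos 29 'b': at 2
pos 30 'd': at 3
pos 31 'd': at 4
pos 32 'c': at 5  emit P2@[32:32]
pos 33 'd': at 6  emit P0@[28:33],P4@[32:33]
pos 34 'a': at 8 ·f
pos 35 'b': at 2 ·f
pos 36 'd': at 3
pos 37 'd': at 4
pos 38 'c': at 5  emit P2@[38:38]
pos 39 'd': at 6  emit P0@[34:39],P4@[38:39]
pos 40 'd': at 7 ·f
pos 41 'a': at 8
pos 42 'd': at 9
pos 43 'd': at 10
pos 44 'a': at 11  emit P1@[40:44]
pos 45 'c': at 12 ·f  emit P2@[45:45]
pos 46 'e': at 13 ·f
pos 47 'a': at 14  emit P3@[46:47]
pos 48 'd': at 7 ·f
pos 49 'c': at 12 ·f  emit P2@[49:49]

Matches: [[4,2],[5,0],[5,4],[7,2],[9,2],[12,3],[16,2],[17,0],[17,4],[19,2],[20,4],[22,2],[23,2],[24,2],[32,2],[33,0],[33,4],[38,2],[39,0],[39,4],[44,1],[45,2],[47,3],[49,2]]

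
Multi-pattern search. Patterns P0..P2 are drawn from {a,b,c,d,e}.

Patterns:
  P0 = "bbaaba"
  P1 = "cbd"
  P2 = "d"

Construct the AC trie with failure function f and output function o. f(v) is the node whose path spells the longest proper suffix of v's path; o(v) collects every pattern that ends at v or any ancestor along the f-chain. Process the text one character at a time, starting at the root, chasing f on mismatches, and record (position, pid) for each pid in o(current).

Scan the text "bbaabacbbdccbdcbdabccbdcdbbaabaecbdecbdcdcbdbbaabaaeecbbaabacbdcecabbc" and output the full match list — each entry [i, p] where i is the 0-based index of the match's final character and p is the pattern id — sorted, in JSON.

Construct AC machine:
Trie (insert patterns):
  n0 'ε': b→1 c→7 d→10
  n1 'b': b→2
  n2 'bb': a→3
  n3 'bba': a→4
  n4 'bbaa': b→5
  n5 'bbaab': a→6
  n6 'bbaaba': ·  [P0 ends]
  n7 'c': b→8
  n8 'cb': d→9
  n9 'cbd': ·  [P1 ends]
  n10 'd': ·  [P2 ends]

Failure links (BFS by depth):
  n1('b'): parent n0 fail=0; on 'b' 0 → fail=0;  out ∅∪∅=∅
  n7('c'): parent n0 fail=0; on 'c' 0 → fail=0;  out ∅∪∅=∅
  n10('d'): parent n0 fail=0; on 'd' 0 → fail=0;  out {2}∪∅={2}
  n2('bb'): parent n1 fail=0; on 'b' 0 → fail=1;  out ∅∪∅=∅
  n8('cb'): parent n7 fail=0; on 'b' 0 → fail=1;  out ∅∪∅=∅
  n3('bba'): parent n2 fail=1; on 'a' 1→0 → fail=0;  out ∅∪∅=∅
  n9('cbd'): parent n8 fail=1; on 'd' 1→0 → fail=10;  out {1}∪{2}={1,2}
  n4('bbaa'): parent n3 fail=0; on 'a' 0 → fail=0;  out ∅∪∅=∅
  n5('bbaab'): parent n4 fail=0; on 'b' 0 → fail=1;  out ∅∪∅=∅
  n6('bbaaba'): parent n5 fail=1; on 'a' 1→0 → fail=0;  out {0}∪∅={0}

Text stream:
[0] read 'b'  n0⇒n1
[1] read 'b'  n1⇒n2
[2] read 'a'  n2⇒n3
[3] read 'a'  n3⇒n4
[4] read 'b'  n4⇒n5
[5] read 'a'  n5⇒n6  ** P0@[0:5]
[6] read 'c'  n6⇒n7 (via fail)
[7] read 'b'  n7⇒n8
[8] read 'b'  n8⇒n2 (via fail)
[9] read 'd'  n2⇒n10 (via fail)  ** P2@[9:9]
[10] read 'c'  n10⇒n7 (via fail)
[11] read 'c'  n7⇒n7 (via fail)
[12] read 'b'  n7⇒n8
[13] read 'd'  n8⇒n9  ** P1@[11:13],P2@[13:13]
[14] read 'c'  n9⇒n7 (via fail)
[15] read 'b'  n7⇒n8
[16] read 'd'  n8⇒n9  ** P1@[14:16],P2@[16:16]
[17] read 'a'  n9⇒n0 (via fail)
[18] read 'b'  n0⇒n1
[19] read 'c'  n1⇒n7 (via fail)
[20] read 'c'  n7⇒n7 (via fail)
[21] read 'b'  n7⇒n8
[22] read 'd'  n8⇒n9  ** P1@[20:22],P2@[22:22]
[23] read 'c'  n9⇒n7 (via fail)
[24] read 'd'  n7⇒n10 (via fail)  ** P2@[24:24]
[25] read 'b'  n10⇒n1 (via fail)
[26] read 'b'  n1⇒n2
[27] read 'a'  n2⇒n3
[28] read 'a'  n3⇒n4
[29] read 'b'  n4⇒n5
[30] read 'a'  n5⇒n6  ** P0@[25:30]
[31] read 'e'  n6⇒n0 (via fail)
[32] read 'c'  n0⇒n7
[33] read 'b'  n7⇒n8
[34] read 'd'  n8⇒n9  ** P1@[32:34],P2@[34:34]
[35] read 'e'  n9⇒n0 (via fail)
[36] read 'c'  n0⇒n7
[37] read 'b'  n7⇒n8
[38] read 'd'  n8⇒n9  ** P1@[36:38],P2@[38:38]
[39] read 'c'  n9⇒n7 (via fail)
[40] read 'd'  n7⇒n10 (via fail)  ** P2@[40:40]
[41] read 'c'  n10⇒n7 (via fail)
[42] read 'b'  n7⇒n8
[43] read 'd'  n8⇒n9  ** P1@[41:43],P2@[43:43]
[44] read 'b'  n9⇒n1 (via fail)
[45] read 'b'  n1⇒n2
[46] read 'a'  n2⇒n3
[47] read 'a'  n3⇒n4
[48] read 'b'  n4⇒n5
[49] read 'a'  n5⇒n6  ** P0@[44:49]
[50] read 'a'  n6⇒n0 (via fail)
[51] read 'e'  n0⇒n0
[52] read 'e'  n0⇒n0
[53] read 'c'  n0⇒n7
[54] read 'b'  n7⇒n8
[55] read 'b'  n8⇒n2 (via fail)
[56] read 'a'  n2⇒n3
[57] read 'a'  n3⇒n4
[58] read 'b'  n4⇒n5
[59] read 'a'  n5⇒n6  ** P0@[54:59]
[60] read 'c'  n6⇒n7 (via fail)
[61] read 'b'  n7⇒n8
[62] read 'd'  n8⇒n9  ** P1@[60:62],P2@[62:62]
[63] read 'c'  n9⇒n7 (via fail)
[64] read 'e'  n7⇒n0 (via fail)
[65] read 'c'  n0⇒n7
[66] read 'a'  n7⇒n0 (via fail)
[67] read 'b'  n0⇒n1
[68] read 'b'  n1⇒n2
[69] read 'c'  n2⇒n7 (via fail)

Result: [[5,0],[9,2],[13,1],[13,2],[16,1],[16,2],[22,1],[22,2],[24,2],[30,0],[34,1],[34,2],[38,1],[38,2],[40,2],[43,1],[43,2],[49,0],[59,0],[62,1],[62,2]]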